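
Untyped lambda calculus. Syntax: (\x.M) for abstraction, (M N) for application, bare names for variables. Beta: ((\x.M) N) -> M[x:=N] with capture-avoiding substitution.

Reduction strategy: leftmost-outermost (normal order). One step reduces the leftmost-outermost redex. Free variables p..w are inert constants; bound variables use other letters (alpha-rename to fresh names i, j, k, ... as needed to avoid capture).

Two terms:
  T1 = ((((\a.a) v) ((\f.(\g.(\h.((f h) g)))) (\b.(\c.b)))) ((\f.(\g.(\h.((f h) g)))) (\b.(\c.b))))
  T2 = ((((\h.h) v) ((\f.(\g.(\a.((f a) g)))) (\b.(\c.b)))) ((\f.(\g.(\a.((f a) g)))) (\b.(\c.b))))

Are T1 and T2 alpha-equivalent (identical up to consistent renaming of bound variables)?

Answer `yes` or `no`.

Term 1: ((((\a.a) v) ((\f.(\g.(\h.((f h) g)))) (\b.(\c.b)))) ((\f.(\g.(\h.((f h) g)))) (\b.(\c.b))))
Term 2: ((((\h.h) v) ((\f.(\g.(\a.((f a) g)))) (\b.(\c.b)))) ((\f.(\g.(\a.((f a) g)))) (\b.(\c.b))))
Alpha-equivalence: compare structure up to binder renaming.
Result: True

Answer: yes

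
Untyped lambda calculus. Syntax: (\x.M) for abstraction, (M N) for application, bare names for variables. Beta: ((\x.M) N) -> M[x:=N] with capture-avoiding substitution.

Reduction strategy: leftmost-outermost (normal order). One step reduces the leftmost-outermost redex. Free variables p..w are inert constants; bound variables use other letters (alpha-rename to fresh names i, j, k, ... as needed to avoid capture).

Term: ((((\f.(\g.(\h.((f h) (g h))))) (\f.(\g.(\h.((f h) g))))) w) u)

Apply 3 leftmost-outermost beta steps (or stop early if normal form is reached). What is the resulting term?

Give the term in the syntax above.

Answer: (((\f.(\g.(\h.((f h) g)))) u) (w u))

Derivation:
Step 0: ((((\f.(\g.(\h.((f h) (g h))))) (\f.(\g.(\h.((f h) g))))) w) u)
Step 1: (((\g.(\h.(((\f.(\g.(\h.((f h) g)))) h) (g h)))) w) u)
Step 2: ((\h.(((\f.(\g.(\h.((f h) g)))) h) (w h))) u)
Step 3: (((\f.(\g.(\h.((f h) g)))) u) (w u))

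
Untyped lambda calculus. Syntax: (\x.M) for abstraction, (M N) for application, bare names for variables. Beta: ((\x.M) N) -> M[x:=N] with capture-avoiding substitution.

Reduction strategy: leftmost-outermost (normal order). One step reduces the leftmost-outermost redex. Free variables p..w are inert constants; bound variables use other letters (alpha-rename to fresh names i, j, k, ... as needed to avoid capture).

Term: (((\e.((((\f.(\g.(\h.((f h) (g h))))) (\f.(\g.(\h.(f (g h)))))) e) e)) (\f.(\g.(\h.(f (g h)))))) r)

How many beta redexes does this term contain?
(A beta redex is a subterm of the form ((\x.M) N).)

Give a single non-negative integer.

Answer: 2

Derivation:
Term: (((\e.((((\f.(\g.(\h.((f h) (g h))))) (\f.(\g.(\h.(f (g h)))))) e) e)) (\f.(\g.(\h.(f (g h)))))) r)
  Redex: ((\e.((((\f.(\g.(\h.((f h) (g h))))) (\f.(\g.(\h.(f (g h)))))) e) e)) (\f.(\g.(\h.(f (g h))))))
  Redex: ((\f.(\g.(\h.((f h) (g h))))) (\f.(\g.(\h.(f (g h))))))
Total redexes: 2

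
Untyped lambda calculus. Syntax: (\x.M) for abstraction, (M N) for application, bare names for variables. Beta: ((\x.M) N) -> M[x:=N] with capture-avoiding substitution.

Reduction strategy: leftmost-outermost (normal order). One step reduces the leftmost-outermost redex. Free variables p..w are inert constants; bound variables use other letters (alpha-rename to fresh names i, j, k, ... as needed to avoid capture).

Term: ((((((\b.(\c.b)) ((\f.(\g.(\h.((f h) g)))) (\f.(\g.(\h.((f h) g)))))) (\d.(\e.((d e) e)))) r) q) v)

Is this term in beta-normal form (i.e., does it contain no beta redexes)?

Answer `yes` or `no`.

Term: ((((((\b.(\c.b)) ((\f.(\g.(\h.((f h) g)))) (\f.(\g.(\h.((f h) g)))))) (\d.(\e.((d e) e)))) r) q) v)
Found 2 beta redex(es).

Answer: no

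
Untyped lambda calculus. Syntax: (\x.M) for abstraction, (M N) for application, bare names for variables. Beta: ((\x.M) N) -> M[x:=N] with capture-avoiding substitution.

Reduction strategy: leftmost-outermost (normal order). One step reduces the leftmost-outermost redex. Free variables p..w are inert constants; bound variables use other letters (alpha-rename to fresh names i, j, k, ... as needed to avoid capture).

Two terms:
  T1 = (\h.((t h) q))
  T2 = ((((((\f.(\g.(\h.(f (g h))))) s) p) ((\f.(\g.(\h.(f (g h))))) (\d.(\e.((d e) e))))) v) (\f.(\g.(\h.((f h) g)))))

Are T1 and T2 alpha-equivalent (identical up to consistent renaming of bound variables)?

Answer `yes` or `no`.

Answer: no

Derivation:
Term 1: (\h.((t h) q))
Term 2: ((((((\f.(\g.(\h.(f (g h))))) s) p) ((\f.(\g.(\h.(f (g h))))) (\d.(\e.((d e) e))))) v) (\f.(\g.(\h.((f h) g)))))
Alpha-equivalence: compare structure up to binder renaming.
Result: False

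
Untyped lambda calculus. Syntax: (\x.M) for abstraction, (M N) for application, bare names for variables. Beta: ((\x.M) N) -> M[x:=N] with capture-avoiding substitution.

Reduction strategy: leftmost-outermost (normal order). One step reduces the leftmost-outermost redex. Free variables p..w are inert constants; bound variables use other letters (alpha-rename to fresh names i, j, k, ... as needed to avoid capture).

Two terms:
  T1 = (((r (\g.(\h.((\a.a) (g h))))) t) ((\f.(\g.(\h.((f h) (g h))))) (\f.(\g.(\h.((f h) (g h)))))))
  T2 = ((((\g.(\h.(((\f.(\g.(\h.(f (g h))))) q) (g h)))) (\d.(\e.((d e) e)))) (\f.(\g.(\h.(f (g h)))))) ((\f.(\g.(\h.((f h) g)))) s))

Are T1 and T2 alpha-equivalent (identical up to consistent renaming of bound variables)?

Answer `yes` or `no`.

Answer: no

Derivation:
Term 1: (((r (\g.(\h.((\a.a) (g h))))) t) ((\f.(\g.(\h.((f h) (g h))))) (\f.(\g.(\h.((f h) (g h)))))))
Term 2: ((((\g.(\h.(((\f.(\g.(\h.(f (g h))))) q) (g h)))) (\d.(\e.((d e) e)))) (\f.(\g.(\h.(f (g h)))))) ((\f.(\g.(\h.((f h) g)))) s))
Alpha-equivalence: compare structure up to binder renaming.
Result: False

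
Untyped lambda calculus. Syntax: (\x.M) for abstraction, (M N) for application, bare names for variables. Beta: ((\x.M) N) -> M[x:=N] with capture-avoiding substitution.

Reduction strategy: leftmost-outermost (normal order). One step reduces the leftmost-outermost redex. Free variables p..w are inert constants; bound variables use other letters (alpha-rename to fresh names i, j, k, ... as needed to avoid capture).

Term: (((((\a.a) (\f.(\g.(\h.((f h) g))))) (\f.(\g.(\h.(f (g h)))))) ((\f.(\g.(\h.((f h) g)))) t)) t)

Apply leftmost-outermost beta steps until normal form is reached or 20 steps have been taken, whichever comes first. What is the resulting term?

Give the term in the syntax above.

Answer: (\h.(t (\i.((t i) h))))

Derivation:
Step 0: (((((\a.a) (\f.(\g.(\h.((f h) g))))) (\f.(\g.(\h.(f (g h)))))) ((\f.(\g.(\h.((f h) g)))) t)) t)
Step 1: ((((\f.(\g.(\h.((f h) g)))) (\f.(\g.(\h.(f (g h)))))) ((\f.(\g.(\h.((f h) g)))) t)) t)
Step 2: (((\g.(\h.(((\f.(\g.(\h.(f (g h))))) h) g))) ((\f.(\g.(\h.((f h) g)))) t)) t)
Step 3: ((\h.(((\f.(\g.(\h.(f (g h))))) h) ((\f.(\g.(\h.((f h) g)))) t))) t)
Step 4: (((\f.(\g.(\h.(f (g h))))) t) ((\f.(\g.(\h.((f h) g)))) t))
Step 5: ((\g.(\h.(t (g h)))) ((\f.(\g.(\h.((f h) g)))) t))
Step 6: (\h.(t (((\f.(\g.(\h.((f h) g)))) t) h)))
Step 7: (\h.(t ((\g.(\h.((t h) g))) h)))
Step 8: (\h.(t (\i.((t i) h))))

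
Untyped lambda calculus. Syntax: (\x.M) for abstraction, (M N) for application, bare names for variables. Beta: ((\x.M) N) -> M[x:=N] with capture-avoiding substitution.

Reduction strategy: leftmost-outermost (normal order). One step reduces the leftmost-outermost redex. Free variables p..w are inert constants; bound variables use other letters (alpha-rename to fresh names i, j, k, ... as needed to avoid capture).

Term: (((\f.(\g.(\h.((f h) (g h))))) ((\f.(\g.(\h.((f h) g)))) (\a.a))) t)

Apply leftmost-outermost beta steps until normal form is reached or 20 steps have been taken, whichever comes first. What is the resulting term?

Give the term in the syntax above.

Step 0: (((\f.(\g.(\h.((f h) (g h))))) ((\f.(\g.(\h.((f h) g)))) (\a.a))) t)
Step 1: ((\g.(\h.((((\f.(\g.(\h.((f h) g)))) (\a.a)) h) (g h)))) t)
Step 2: (\h.((((\f.(\g.(\h.((f h) g)))) (\a.a)) h) (t h)))
Step 3: (\h.(((\g.(\h.(((\a.a) h) g))) h) (t h)))
Step 4: (\h.((\i.(((\a.a) i) h)) (t h)))
Step 5: (\h.(((\a.a) (t h)) h))
Step 6: (\h.((t h) h))

Answer: (\h.((t h) h))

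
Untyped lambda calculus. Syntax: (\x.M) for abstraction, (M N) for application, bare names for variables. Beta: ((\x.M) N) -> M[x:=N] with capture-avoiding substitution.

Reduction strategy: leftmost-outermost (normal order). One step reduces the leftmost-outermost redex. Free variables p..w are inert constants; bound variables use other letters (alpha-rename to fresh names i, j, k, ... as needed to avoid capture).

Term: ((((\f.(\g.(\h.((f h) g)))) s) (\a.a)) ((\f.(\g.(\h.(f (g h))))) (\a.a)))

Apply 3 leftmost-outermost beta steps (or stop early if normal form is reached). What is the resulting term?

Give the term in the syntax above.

Answer: ((s ((\f.(\g.(\h.(f (g h))))) (\a.a))) (\a.a))

Derivation:
Step 0: ((((\f.(\g.(\h.((f h) g)))) s) (\a.a)) ((\f.(\g.(\h.(f (g h))))) (\a.a)))
Step 1: (((\g.(\h.((s h) g))) (\a.a)) ((\f.(\g.(\h.(f (g h))))) (\a.a)))
Step 2: ((\h.((s h) (\a.a))) ((\f.(\g.(\h.(f (g h))))) (\a.a)))
Step 3: ((s ((\f.(\g.(\h.(f (g h))))) (\a.a))) (\a.a))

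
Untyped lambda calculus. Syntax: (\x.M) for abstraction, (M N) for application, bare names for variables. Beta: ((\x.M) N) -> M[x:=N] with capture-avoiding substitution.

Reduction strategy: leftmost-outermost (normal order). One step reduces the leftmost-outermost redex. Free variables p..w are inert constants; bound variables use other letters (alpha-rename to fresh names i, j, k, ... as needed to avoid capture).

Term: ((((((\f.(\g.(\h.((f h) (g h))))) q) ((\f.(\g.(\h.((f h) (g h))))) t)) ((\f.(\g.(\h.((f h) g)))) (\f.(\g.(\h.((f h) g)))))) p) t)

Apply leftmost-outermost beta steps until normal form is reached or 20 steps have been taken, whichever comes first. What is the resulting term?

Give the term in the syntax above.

Answer: ((((q (\g.(\h.(\i.((h i) g))))) (\h.((t h) (\i.(\j.((i j) h)))))) p) t)

Derivation:
Step 0: ((((((\f.(\g.(\h.((f h) (g h))))) q) ((\f.(\g.(\h.((f h) (g h))))) t)) ((\f.(\g.(\h.((f h) g)))) (\f.(\g.(\h.((f h) g)))))) p) t)
Step 1: (((((\g.(\h.((q h) (g h)))) ((\f.(\g.(\h.((f h) (g h))))) t)) ((\f.(\g.(\h.((f h) g)))) (\f.(\g.(\h.((f h) g)))))) p) t)
Step 2: ((((\h.((q h) (((\f.(\g.(\h.((f h) (g h))))) t) h))) ((\f.(\g.(\h.((f h) g)))) (\f.(\g.(\h.((f h) g)))))) p) t)
Step 3: ((((q ((\f.(\g.(\h.((f h) g)))) (\f.(\g.(\h.((f h) g)))))) (((\f.(\g.(\h.((f h) (g h))))) t) ((\f.(\g.(\h.((f h) g)))) (\f.(\g.(\h.((f h) g))))))) p) t)
Step 4: ((((q (\g.(\h.(((\f.(\g.(\h.((f h) g)))) h) g)))) (((\f.(\g.(\h.((f h) (g h))))) t) ((\f.(\g.(\h.((f h) g)))) (\f.(\g.(\h.((f h) g))))))) p) t)
Step 5: ((((q (\g.(\h.((\g.(\i.((h i) g))) g)))) (((\f.(\g.(\h.((f h) (g h))))) t) ((\f.(\g.(\h.((f h) g)))) (\f.(\g.(\h.((f h) g))))))) p) t)
Step 6: ((((q (\g.(\h.(\i.((h i) g))))) (((\f.(\g.(\h.((f h) (g h))))) t) ((\f.(\g.(\h.((f h) g)))) (\f.(\g.(\h.((f h) g))))))) p) t)
Step 7: ((((q (\g.(\h.(\i.((h i) g))))) ((\g.(\h.((t h) (g h)))) ((\f.(\g.(\h.((f h) g)))) (\f.(\g.(\h.((f h) g))))))) p) t)
Step 8: ((((q (\g.(\h.(\i.((h i) g))))) (\h.((t h) (((\f.(\g.(\h.((f h) g)))) (\f.(\g.(\h.((f h) g))))) h)))) p) t)
Step 9: ((((q (\g.(\h.(\i.((h i) g))))) (\h.((t h) ((\g.(\h.(((\f.(\g.(\h.((f h) g)))) h) g))) h)))) p) t)
Step 10: ((((q (\g.(\h.(\i.((h i) g))))) (\h.((t h) (\i.(((\f.(\g.(\h.((f h) g)))) i) h))))) p) t)
Step 11: ((((q (\g.(\h.(\i.((h i) g))))) (\h.((t h) (\i.((\g.(\h.((i h) g))) h))))) p) t)
Step 12: ((((q (\g.(\h.(\i.((h i) g))))) (\h.((t h) (\i.(\j.((i j) h)))))) p) t)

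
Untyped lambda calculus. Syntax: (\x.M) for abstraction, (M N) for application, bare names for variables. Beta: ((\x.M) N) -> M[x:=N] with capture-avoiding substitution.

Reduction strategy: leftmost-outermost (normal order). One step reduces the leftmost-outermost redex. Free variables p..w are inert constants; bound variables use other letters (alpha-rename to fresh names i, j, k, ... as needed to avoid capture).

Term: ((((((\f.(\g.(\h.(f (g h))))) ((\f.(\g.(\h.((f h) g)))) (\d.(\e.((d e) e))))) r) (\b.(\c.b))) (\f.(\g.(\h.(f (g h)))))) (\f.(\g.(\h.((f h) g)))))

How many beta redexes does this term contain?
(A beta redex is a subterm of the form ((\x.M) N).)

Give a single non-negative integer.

Answer: 2

Derivation:
Term: ((((((\f.(\g.(\h.(f (g h))))) ((\f.(\g.(\h.((f h) g)))) (\d.(\e.((d e) e))))) r) (\b.(\c.b))) (\f.(\g.(\h.(f (g h)))))) (\f.(\g.(\h.((f h) g)))))
  Redex: ((\f.(\g.(\h.(f (g h))))) ((\f.(\g.(\h.((f h) g)))) (\d.(\e.((d e) e)))))
  Redex: ((\f.(\g.(\h.((f h) g)))) (\d.(\e.((d e) e))))
Total redexes: 2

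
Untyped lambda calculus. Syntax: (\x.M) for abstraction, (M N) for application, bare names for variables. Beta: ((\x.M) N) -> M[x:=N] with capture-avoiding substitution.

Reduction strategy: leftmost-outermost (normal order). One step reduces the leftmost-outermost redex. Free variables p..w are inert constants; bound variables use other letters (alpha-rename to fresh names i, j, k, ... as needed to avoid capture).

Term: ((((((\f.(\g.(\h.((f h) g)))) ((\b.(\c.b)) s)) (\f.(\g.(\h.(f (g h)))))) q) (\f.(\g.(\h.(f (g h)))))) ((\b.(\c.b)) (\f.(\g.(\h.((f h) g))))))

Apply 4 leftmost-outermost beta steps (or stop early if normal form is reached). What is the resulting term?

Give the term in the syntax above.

Step 0: ((((((\f.(\g.(\h.((f h) g)))) ((\b.(\c.b)) s)) (\f.(\g.(\h.(f (g h)))))) q) (\f.(\g.(\h.(f (g h)))))) ((\b.(\c.b)) (\f.(\g.(\h.((f h) g))))))
Step 1: (((((\g.(\h.((((\b.(\c.b)) s) h) g))) (\f.(\g.(\h.(f (g h)))))) q) (\f.(\g.(\h.(f (g h)))))) ((\b.(\c.b)) (\f.(\g.(\h.((f h) g))))))
Step 2: ((((\h.((((\b.(\c.b)) s) h) (\f.(\g.(\h.(f (g h))))))) q) (\f.(\g.(\h.(f (g h)))))) ((\b.(\c.b)) (\f.(\g.(\h.((f h) g))))))
Step 3: ((((((\b.(\c.b)) s) q) (\f.(\g.(\h.(f (g h)))))) (\f.(\g.(\h.(f (g h)))))) ((\b.(\c.b)) (\f.(\g.(\h.((f h) g))))))
Step 4: (((((\c.s) q) (\f.(\g.(\h.(f (g h)))))) (\f.(\g.(\h.(f (g h)))))) ((\b.(\c.b)) (\f.(\g.(\h.((f h) g))))))

Answer: (((((\c.s) q) (\f.(\g.(\h.(f (g h)))))) (\f.(\g.(\h.(f (g h)))))) ((\b.(\c.b)) (\f.(\g.(\h.((f h) g))))))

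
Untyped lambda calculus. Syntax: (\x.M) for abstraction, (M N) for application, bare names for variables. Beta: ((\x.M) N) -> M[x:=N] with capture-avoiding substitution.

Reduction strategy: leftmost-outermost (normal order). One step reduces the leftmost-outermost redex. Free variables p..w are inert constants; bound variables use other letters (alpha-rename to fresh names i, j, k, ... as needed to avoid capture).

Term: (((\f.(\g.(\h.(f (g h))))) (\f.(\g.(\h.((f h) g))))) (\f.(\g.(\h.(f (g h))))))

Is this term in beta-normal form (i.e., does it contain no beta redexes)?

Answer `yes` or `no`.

Answer: no

Derivation:
Term: (((\f.(\g.(\h.(f (g h))))) (\f.(\g.(\h.((f h) g))))) (\f.(\g.(\h.(f (g h))))))
Found 1 beta redex(es).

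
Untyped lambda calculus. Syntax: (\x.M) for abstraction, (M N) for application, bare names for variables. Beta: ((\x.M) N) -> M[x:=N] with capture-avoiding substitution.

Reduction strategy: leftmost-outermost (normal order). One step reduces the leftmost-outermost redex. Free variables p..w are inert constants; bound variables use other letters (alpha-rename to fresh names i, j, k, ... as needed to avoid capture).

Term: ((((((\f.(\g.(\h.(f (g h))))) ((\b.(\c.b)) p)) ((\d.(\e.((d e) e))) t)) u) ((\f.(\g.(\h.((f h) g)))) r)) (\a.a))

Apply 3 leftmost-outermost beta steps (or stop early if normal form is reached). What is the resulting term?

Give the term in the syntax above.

Step 0: ((((((\f.(\g.(\h.(f (g h))))) ((\b.(\c.b)) p)) ((\d.(\e.((d e) e))) t)) u) ((\f.(\g.(\h.((f h) g)))) r)) (\a.a))
Step 1: (((((\g.(\h.(((\b.(\c.b)) p) (g h)))) ((\d.(\e.((d e) e))) t)) u) ((\f.(\g.(\h.((f h) g)))) r)) (\a.a))
Step 2: ((((\h.(((\b.(\c.b)) p) (((\d.(\e.((d e) e))) t) h))) u) ((\f.(\g.(\h.((f h) g)))) r)) (\a.a))
Step 3: (((((\b.(\c.b)) p) (((\d.(\e.((d e) e))) t) u)) ((\f.(\g.(\h.((f h) g)))) r)) (\a.a))

Answer: (((((\b.(\c.b)) p) (((\d.(\e.((d e) e))) t) u)) ((\f.(\g.(\h.((f h) g)))) r)) (\a.a))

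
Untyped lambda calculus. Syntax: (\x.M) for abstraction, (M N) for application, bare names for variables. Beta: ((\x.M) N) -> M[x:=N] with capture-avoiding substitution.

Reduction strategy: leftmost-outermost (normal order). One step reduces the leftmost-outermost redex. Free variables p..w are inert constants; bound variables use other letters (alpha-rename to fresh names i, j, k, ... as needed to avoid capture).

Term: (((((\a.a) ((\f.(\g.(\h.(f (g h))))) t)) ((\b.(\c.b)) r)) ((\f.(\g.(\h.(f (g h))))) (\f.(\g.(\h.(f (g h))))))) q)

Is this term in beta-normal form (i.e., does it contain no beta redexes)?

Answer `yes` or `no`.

Term: (((((\a.a) ((\f.(\g.(\h.(f (g h))))) t)) ((\b.(\c.b)) r)) ((\f.(\g.(\h.(f (g h))))) (\f.(\g.(\h.(f (g h))))))) q)
Found 4 beta redex(es).

Answer: no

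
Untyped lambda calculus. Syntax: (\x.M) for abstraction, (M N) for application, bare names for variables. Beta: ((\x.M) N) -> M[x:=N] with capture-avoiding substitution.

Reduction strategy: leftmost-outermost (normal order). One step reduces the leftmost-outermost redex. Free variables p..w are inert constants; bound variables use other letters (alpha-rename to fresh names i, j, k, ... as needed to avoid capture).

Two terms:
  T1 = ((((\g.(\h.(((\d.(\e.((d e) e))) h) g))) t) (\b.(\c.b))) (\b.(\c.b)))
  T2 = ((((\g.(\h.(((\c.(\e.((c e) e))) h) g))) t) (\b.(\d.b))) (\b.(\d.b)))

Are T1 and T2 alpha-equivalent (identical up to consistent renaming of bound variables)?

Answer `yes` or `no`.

Term 1: ((((\g.(\h.(((\d.(\e.((d e) e))) h) g))) t) (\b.(\c.b))) (\b.(\c.b)))
Term 2: ((((\g.(\h.(((\c.(\e.((c e) e))) h) g))) t) (\b.(\d.b))) (\b.(\d.b)))
Alpha-equivalence: compare structure up to binder renaming.
Result: True

Answer: yes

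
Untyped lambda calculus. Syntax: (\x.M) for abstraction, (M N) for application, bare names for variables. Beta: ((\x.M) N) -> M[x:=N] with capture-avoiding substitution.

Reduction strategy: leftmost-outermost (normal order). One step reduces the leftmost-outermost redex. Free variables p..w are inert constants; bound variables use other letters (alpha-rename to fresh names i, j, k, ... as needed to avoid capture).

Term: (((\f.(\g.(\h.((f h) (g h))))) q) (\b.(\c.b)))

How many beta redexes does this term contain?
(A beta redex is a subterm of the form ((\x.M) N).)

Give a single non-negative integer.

Term: (((\f.(\g.(\h.((f h) (g h))))) q) (\b.(\c.b)))
  Redex: ((\f.(\g.(\h.((f h) (g h))))) q)
Total redexes: 1

Answer: 1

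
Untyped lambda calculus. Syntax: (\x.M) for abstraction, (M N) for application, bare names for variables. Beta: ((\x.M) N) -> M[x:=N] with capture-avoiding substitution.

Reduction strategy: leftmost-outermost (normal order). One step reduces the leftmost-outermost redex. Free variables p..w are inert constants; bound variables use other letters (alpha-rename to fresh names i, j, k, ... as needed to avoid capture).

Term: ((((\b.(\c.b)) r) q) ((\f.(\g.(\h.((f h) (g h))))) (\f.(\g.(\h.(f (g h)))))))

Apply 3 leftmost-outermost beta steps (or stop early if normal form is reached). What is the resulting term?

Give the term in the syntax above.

Answer: (r (\g.(\h.(((\f.(\g.(\h.(f (g h))))) h) (g h)))))

Derivation:
Step 0: ((((\b.(\c.b)) r) q) ((\f.(\g.(\h.((f h) (g h))))) (\f.(\g.(\h.(f (g h)))))))
Step 1: (((\c.r) q) ((\f.(\g.(\h.((f h) (g h))))) (\f.(\g.(\h.(f (g h)))))))
Step 2: (r ((\f.(\g.(\h.((f h) (g h))))) (\f.(\g.(\h.(f (g h)))))))
Step 3: (r (\g.(\h.(((\f.(\g.(\h.(f (g h))))) h) (g h)))))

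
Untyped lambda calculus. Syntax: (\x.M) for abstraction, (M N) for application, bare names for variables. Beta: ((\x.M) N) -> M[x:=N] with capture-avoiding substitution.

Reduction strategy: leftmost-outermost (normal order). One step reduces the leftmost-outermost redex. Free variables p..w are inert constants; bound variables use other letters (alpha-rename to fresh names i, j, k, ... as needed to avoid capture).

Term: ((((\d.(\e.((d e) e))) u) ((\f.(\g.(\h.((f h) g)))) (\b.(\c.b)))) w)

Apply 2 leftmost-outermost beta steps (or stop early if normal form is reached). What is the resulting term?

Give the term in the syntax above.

Step 0: ((((\d.(\e.((d e) e))) u) ((\f.(\g.(\h.((f h) g)))) (\b.(\c.b)))) w)
Step 1: (((\e.((u e) e)) ((\f.(\g.(\h.((f h) g)))) (\b.(\c.b)))) w)
Step 2: (((u ((\f.(\g.(\h.((f h) g)))) (\b.(\c.b)))) ((\f.(\g.(\h.((f h) g)))) (\b.(\c.b)))) w)

Answer: (((u ((\f.(\g.(\h.((f h) g)))) (\b.(\c.b)))) ((\f.(\g.(\h.((f h) g)))) (\b.(\c.b)))) w)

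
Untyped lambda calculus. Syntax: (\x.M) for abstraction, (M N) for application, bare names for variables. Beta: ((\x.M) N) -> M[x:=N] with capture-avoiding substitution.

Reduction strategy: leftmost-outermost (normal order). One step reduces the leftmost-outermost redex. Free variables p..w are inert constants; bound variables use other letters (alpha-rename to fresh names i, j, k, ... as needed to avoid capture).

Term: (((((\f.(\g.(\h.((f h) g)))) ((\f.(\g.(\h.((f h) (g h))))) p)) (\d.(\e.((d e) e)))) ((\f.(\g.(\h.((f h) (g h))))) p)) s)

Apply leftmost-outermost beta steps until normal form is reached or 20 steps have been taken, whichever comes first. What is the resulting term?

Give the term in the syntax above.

Step 0: (((((\f.(\g.(\h.((f h) g)))) ((\f.(\g.(\h.((f h) (g h))))) p)) (\d.(\e.((d e) e)))) ((\f.(\g.(\h.((f h) (g h))))) p)) s)
Step 1: ((((\g.(\h.((((\f.(\g.(\h.((f h) (g h))))) p) h) g))) (\d.(\e.((d e) e)))) ((\f.(\g.(\h.((f h) (g h))))) p)) s)
Step 2: (((\h.((((\f.(\g.(\h.((f h) (g h))))) p) h) (\d.(\e.((d e) e))))) ((\f.(\g.(\h.((f h) (g h))))) p)) s)
Step 3: (((((\f.(\g.(\h.((f h) (g h))))) p) ((\f.(\g.(\h.((f h) (g h))))) p)) (\d.(\e.((d e) e)))) s)
Step 4: ((((\g.(\h.((p h) (g h)))) ((\f.(\g.(\h.((f h) (g h))))) p)) (\d.(\e.((d e) e)))) s)
Step 5: (((\h.((p h) (((\f.(\g.(\h.((f h) (g h))))) p) h))) (\d.(\e.((d e) e)))) s)
Step 6: (((p (\d.(\e.((d e) e)))) (((\f.(\g.(\h.((f h) (g h))))) p) (\d.(\e.((d e) e))))) s)
Step 7: (((p (\d.(\e.((d e) e)))) ((\g.(\h.((p h) (g h)))) (\d.(\e.((d e) e))))) s)
Step 8: (((p (\d.(\e.((d e) e)))) (\h.((p h) ((\d.(\e.((d e) e))) h)))) s)
Step 9: (((p (\d.(\e.((d e) e)))) (\h.((p h) (\e.((h e) e))))) s)

Answer: (((p (\d.(\e.((d e) e)))) (\h.((p h) (\e.((h e) e))))) s)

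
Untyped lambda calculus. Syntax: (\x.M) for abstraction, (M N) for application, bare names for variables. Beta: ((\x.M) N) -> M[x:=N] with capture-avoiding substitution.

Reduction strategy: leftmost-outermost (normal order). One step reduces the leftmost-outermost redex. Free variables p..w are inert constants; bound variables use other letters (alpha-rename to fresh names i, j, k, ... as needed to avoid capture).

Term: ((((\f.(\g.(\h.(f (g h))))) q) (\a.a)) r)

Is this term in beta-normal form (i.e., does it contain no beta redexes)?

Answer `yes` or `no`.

Answer: no

Derivation:
Term: ((((\f.(\g.(\h.(f (g h))))) q) (\a.a)) r)
Found 1 beta redex(es).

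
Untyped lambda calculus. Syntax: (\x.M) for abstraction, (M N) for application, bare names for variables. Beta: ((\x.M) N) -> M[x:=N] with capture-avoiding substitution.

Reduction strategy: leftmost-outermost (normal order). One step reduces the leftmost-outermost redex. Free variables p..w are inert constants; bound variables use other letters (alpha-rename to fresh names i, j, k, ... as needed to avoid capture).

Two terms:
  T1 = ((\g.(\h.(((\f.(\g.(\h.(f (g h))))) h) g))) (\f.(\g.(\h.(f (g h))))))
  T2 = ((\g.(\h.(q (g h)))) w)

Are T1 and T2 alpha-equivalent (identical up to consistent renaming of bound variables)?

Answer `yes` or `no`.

Term 1: ((\g.(\h.(((\f.(\g.(\h.(f (g h))))) h) g))) (\f.(\g.(\h.(f (g h))))))
Term 2: ((\g.(\h.(q (g h)))) w)
Alpha-equivalence: compare structure up to binder renaming.
Result: False

Answer: no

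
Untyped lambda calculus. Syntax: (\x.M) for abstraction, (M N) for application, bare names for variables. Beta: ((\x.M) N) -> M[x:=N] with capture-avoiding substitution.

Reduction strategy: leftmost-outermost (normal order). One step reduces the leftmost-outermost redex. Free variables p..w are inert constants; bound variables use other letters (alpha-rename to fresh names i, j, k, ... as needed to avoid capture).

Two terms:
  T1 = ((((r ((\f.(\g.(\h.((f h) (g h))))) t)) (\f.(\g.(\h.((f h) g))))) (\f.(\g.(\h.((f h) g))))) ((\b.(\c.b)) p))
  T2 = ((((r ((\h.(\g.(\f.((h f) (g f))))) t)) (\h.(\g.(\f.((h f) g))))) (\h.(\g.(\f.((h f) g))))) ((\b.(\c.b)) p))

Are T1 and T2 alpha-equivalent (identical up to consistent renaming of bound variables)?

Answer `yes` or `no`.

Term 1: ((((r ((\f.(\g.(\h.((f h) (g h))))) t)) (\f.(\g.(\h.((f h) g))))) (\f.(\g.(\h.((f h) g))))) ((\b.(\c.b)) p))
Term 2: ((((r ((\h.(\g.(\f.((h f) (g f))))) t)) (\h.(\g.(\f.((h f) g))))) (\h.(\g.(\f.((h f) g))))) ((\b.(\c.b)) p))
Alpha-equivalence: compare structure up to binder renaming.
Result: True

Answer: yes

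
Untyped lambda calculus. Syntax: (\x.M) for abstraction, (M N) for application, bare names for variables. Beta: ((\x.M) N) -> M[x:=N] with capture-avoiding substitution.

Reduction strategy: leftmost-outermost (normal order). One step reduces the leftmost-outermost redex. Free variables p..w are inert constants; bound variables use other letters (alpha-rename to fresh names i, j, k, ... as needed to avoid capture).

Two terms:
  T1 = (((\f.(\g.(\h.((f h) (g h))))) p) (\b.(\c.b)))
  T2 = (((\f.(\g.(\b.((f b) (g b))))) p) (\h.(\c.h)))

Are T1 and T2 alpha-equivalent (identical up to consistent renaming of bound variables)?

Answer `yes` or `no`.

Answer: yes

Derivation:
Term 1: (((\f.(\g.(\h.((f h) (g h))))) p) (\b.(\c.b)))
Term 2: (((\f.(\g.(\b.((f b) (g b))))) p) (\h.(\c.h)))
Alpha-equivalence: compare structure up to binder renaming.
Result: True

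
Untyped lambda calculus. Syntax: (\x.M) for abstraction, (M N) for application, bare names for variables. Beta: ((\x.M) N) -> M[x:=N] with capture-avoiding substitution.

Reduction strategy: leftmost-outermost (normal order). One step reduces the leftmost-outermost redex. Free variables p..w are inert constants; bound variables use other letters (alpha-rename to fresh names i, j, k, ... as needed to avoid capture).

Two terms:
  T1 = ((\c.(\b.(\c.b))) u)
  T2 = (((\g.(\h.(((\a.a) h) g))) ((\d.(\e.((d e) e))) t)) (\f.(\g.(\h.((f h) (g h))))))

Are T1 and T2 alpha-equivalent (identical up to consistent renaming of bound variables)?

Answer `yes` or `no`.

Term 1: ((\c.(\b.(\c.b))) u)
Term 2: (((\g.(\h.(((\a.a) h) g))) ((\d.(\e.((d e) e))) t)) (\f.(\g.(\h.((f h) (g h))))))
Alpha-equivalence: compare structure up to binder renaming.
Result: False

Answer: no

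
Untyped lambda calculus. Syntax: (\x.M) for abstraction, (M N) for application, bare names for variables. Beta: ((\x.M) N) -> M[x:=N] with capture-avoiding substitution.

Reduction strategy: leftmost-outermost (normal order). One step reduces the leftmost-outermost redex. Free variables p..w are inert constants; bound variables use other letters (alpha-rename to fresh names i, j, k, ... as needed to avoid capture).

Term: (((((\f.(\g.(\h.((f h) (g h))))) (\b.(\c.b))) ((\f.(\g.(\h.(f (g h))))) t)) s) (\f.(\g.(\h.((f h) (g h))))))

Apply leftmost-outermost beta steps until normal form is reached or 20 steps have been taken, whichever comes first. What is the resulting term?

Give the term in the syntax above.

Answer: (s (\f.(\g.(\h.((f h) (g h))))))

Derivation:
Step 0: (((((\f.(\g.(\h.((f h) (g h))))) (\b.(\c.b))) ((\f.(\g.(\h.(f (g h))))) t)) s) (\f.(\g.(\h.((f h) (g h))))))
Step 1: ((((\g.(\h.(((\b.(\c.b)) h) (g h)))) ((\f.(\g.(\h.(f (g h))))) t)) s) (\f.(\g.(\h.((f h) (g h))))))
Step 2: (((\h.(((\b.(\c.b)) h) (((\f.(\g.(\h.(f (g h))))) t) h))) s) (\f.(\g.(\h.((f h) (g h))))))
Step 3: ((((\b.(\c.b)) s) (((\f.(\g.(\h.(f (g h))))) t) s)) (\f.(\g.(\h.((f h) (g h))))))
Step 4: (((\c.s) (((\f.(\g.(\h.(f (g h))))) t) s)) (\f.(\g.(\h.((f h) (g h))))))
Step 5: (s (\f.(\g.(\h.((f h) (g h))))))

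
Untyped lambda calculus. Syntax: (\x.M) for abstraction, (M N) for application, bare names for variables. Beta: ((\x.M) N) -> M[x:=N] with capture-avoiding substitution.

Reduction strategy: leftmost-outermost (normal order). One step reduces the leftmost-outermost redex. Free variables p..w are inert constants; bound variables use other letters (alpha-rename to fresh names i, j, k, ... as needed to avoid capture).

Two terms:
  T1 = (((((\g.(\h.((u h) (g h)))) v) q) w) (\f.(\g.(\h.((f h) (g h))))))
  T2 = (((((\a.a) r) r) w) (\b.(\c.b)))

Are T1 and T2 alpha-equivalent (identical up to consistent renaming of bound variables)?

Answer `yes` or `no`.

Answer: no

Derivation:
Term 1: (((((\g.(\h.((u h) (g h)))) v) q) w) (\f.(\g.(\h.((f h) (g h))))))
Term 2: (((((\a.a) r) r) w) (\b.(\c.b)))
Alpha-equivalence: compare structure up to binder renaming.
Result: False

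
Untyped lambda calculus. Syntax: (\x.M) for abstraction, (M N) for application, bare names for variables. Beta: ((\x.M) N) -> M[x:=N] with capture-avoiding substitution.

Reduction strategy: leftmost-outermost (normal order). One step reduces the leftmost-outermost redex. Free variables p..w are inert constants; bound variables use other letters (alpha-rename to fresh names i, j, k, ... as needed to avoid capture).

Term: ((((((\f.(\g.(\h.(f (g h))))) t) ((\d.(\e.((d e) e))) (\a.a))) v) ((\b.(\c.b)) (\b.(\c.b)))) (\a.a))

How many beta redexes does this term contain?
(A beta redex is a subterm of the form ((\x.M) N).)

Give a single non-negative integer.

Answer: 3

Derivation:
Term: ((((((\f.(\g.(\h.(f (g h))))) t) ((\d.(\e.((d e) e))) (\a.a))) v) ((\b.(\c.b)) (\b.(\c.b)))) (\a.a))
  Redex: ((\f.(\g.(\h.(f (g h))))) t)
  Redex: ((\d.(\e.((d e) e))) (\a.a))
  Redex: ((\b.(\c.b)) (\b.(\c.b)))
Total redexes: 3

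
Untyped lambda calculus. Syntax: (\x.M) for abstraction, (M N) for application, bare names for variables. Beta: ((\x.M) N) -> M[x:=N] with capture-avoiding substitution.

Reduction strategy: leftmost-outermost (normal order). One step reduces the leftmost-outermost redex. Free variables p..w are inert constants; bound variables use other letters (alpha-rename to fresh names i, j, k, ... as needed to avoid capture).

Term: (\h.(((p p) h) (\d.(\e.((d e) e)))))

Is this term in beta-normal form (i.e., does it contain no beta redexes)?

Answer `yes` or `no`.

Answer: yes

Derivation:
Term: (\h.(((p p) h) (\d.(\e.((d e) e)))))
No beta redexes found.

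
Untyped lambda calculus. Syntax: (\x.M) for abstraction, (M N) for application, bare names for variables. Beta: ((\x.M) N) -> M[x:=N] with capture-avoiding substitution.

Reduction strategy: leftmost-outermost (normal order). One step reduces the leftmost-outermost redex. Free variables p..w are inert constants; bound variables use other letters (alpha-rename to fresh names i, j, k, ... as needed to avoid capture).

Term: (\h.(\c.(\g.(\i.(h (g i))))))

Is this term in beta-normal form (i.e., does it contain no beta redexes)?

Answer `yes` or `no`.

Answer: yes

Derivation:
Term: (\h.(\c.(\g.(\i.(h (g i))))))
No beta redexes found.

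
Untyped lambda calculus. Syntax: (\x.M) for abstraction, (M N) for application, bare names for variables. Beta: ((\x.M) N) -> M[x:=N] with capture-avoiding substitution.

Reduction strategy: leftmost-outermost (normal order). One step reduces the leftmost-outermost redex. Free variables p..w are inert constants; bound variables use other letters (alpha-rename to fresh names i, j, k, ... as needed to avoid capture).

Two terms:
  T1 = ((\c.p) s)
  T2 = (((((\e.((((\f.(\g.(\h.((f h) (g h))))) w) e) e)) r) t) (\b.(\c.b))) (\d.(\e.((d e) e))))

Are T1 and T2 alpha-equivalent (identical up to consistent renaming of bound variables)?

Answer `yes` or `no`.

Answer: no

Derivation:
Term 1: ((\c.p) s)
Term 2: (((((\e.((((\f.(\g.(\h.((f h) (g h))))) w) e) e)) r) t) (\b.(\c.b))) (\d.(\e.((d e) e))))
Alpha-equivalence: compare structure up to binder renaming.
Result: False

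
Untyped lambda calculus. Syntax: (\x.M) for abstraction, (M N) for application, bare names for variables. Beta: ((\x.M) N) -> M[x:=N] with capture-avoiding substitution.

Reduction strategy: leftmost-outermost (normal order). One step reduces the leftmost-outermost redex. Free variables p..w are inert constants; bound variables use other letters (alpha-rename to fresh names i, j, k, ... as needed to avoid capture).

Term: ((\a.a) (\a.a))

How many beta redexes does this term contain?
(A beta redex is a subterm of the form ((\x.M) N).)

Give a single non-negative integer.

Answer: 1

Derivation:
Term: ((\a.a) (\a.a))
  Redex: ((\a.a) (\a.a))
Total redexes: 1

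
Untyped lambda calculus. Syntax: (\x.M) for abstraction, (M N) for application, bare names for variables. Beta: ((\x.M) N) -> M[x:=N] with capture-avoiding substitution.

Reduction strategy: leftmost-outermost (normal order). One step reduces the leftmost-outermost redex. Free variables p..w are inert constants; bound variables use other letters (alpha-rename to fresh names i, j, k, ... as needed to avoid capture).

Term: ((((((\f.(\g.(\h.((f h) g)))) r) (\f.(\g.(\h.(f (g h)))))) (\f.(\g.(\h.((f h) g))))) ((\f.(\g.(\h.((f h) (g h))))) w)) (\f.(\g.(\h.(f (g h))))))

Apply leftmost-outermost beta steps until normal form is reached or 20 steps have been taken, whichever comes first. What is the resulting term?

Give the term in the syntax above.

Step 0: ((((((\f.(\g.(\h.((f h) g)))) r) (\f.(\g.(\h.(f (g h)))))) (\f.(\g.(\h.((f h) g))))) ((\f.(\g.(\h.((f h) (g h))))) w)) (\f.(\g.(\h.(f (g h))))))
Step 1: (((((\g.(\h.((r h) g))) (\f.(\g.(\h.(f (g h)))))) (\f.(\g.(\h.((f h) g))))) ((\f.(\g.(\h.((f h) (g h))))) w)) (\f.(\g.(\h.(f (g h))))))
Step 2: ((((\h.((r h) (\f.(\g.(\h.(f (g h))))))) (\f.(\g.(\h.((f h) g))))) ((\f.(\g.(\h.((f h) (g h))))) w)) (\f.(\g.(\h.(f (g h))))))
Step 3: ((((r (\f.(\g.(\h.((f h) g))))) (\f.(\g.(\h.(f (g h)))))) ((\f.(\g.(\h.((f h) (g h))))) w)) (\f.(\g.(\h.(f (g h))))))
Step 4: ((((r (\f.(\g.(\h.((f h) g))))) (\f.(\g.(\h.(f (g h)))))) (\g.(\h.((w h) (g h))))) (\f.(\g.(\h.(f (g h))))))

Answer: ((((r (\f.(\g.(\h.((f h) g))))) (\f.(\g.(\h.(f (g h)))))) (\g.(\h.((w h) (g h))))) (\f.(\g.(\h.(f (g h))))))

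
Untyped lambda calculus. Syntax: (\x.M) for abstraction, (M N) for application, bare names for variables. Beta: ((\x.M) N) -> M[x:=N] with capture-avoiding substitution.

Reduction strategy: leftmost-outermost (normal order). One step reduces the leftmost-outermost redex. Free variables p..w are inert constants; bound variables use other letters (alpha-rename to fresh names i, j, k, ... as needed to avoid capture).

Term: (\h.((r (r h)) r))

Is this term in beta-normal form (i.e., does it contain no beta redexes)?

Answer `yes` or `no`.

Answer: yes

Derivation:
Term: (\h.((r (r h)) r))
No beta redexes found.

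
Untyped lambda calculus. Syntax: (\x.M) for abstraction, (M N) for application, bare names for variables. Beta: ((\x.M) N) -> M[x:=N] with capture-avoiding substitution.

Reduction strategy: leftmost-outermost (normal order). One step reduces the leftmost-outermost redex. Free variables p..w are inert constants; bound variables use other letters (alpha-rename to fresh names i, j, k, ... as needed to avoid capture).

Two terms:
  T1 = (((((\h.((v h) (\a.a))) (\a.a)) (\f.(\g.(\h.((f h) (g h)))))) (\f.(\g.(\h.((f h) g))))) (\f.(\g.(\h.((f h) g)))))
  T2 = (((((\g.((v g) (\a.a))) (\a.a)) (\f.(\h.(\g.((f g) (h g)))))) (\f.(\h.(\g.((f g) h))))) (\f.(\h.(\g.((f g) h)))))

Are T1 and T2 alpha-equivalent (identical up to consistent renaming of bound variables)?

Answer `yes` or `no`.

Term 1: (((((\h.((v h) (\a.a))) (\a.a)) (\f.(\g.(\h.((f h) (g h)))))) (\f.(\g.(\h.((f h) g))))) (\f.(\g.(\h.((f h) g)))))
Term 2: (((((\g.((v g) (\a.a))) (\a.a)) (\f.(\h.(\g.((f g) (h g)))))) (\f.(\h.(\g.((f g) h))))) (\f.(\h.(\g.((f g) h)))))
Alpha-equivalence: compare structure up to binder renaming.
Result: True

Answer: yes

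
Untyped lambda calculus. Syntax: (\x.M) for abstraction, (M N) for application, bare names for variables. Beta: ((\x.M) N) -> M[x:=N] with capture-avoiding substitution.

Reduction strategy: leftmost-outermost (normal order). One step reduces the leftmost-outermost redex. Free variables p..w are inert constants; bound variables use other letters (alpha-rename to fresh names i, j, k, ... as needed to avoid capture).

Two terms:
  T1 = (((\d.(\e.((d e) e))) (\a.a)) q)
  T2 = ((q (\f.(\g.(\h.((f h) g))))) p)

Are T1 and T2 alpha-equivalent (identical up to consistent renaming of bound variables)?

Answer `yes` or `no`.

Answer: no

Derivation:
Term 1: (((\d.(\e.((d e) e))) (\a.a)) q)
Term 2: ((q (\f.(\g.(\h.((f h) g))))) p)
Alpha-equivalence: compare structure up to binder renaming.
Result: False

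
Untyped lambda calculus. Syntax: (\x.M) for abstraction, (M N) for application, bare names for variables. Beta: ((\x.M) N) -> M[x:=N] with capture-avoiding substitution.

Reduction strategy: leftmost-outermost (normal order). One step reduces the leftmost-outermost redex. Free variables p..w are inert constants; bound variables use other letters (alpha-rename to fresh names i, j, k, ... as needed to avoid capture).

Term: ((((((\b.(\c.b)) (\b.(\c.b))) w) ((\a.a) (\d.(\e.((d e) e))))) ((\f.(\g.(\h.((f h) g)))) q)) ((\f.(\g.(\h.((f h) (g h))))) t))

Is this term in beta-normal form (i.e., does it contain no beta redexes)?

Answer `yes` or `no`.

Answer: no

Derivation:
Term: ((((((\b.(\c.b)) (\b.(\c.b))) w) ((\a.a) (\d.(\e.((d e) e))))) ((\f.(\g.(\h.((f h) g)))) q)) ((\f.(\g.(\h.((f h) (g h))))) t))
Found 4 beta redex(es).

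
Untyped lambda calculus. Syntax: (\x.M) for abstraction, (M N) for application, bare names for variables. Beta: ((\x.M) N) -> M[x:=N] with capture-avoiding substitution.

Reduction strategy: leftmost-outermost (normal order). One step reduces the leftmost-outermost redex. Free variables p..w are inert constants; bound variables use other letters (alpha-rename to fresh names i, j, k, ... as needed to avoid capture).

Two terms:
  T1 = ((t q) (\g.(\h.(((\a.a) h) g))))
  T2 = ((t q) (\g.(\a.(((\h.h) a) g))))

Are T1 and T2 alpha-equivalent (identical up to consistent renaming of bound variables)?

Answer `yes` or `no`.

Answer: yes

Derivation:
Term 1: ((t q) (\g.(\h.(((\a.a) h) g))))
Term 2: ((t q) (\g.(\a.(((\h.h) a) g))))
Alpha-equivalence: compare structure up to binder renaming.
Result: True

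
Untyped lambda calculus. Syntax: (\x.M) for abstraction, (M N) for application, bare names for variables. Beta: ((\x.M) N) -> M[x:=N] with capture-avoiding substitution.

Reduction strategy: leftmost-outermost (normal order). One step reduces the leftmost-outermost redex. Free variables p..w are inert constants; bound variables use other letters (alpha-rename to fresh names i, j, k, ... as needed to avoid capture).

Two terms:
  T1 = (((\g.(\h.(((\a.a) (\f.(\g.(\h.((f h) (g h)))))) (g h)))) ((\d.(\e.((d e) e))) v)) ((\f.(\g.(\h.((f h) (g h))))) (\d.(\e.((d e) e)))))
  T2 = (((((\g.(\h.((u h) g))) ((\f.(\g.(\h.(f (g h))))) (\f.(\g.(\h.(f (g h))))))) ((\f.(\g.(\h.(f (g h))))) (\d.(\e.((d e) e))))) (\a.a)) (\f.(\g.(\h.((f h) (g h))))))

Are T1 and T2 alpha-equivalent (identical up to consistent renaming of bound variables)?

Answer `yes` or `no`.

Term 1: (((\g.(\h.(((\a.a) (\f.(\g.(\h.((f h) (g h)))))) (g h)))) ((\d.(\e.((d e) e))) v)) ((\f.(\g.(\h.((f h) (g h))))) (\d.(\e.((d e) e)))))
Term 2: (((((\g.(\h.((u h) g))) ((\f.(\g.(\h.(f (g h))))) (\f.(\g.(\h.(f (g h))))))) ((\f.(\g.(\h.(f (g h))))) (\d.(\e.((d e) e))))) (\a.a)) (\f.(\g.(\h.((f h) (g h))))))
Alpha-equivalence: compare structure up to binder renaming.
Result: False

Answer: no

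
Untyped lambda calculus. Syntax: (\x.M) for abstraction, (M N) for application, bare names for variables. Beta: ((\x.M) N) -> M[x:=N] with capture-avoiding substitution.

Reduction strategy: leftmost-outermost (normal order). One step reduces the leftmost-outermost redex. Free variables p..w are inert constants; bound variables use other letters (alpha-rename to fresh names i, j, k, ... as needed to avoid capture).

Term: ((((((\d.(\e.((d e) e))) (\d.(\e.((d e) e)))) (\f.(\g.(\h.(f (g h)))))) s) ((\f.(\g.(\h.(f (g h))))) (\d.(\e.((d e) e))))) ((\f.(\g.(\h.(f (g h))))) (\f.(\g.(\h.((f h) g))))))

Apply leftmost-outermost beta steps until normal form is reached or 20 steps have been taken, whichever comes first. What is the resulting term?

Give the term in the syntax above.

Step 0: ((((((\d.(\e.((d e) e))) (\d.(\e.((d e) e)))) (\f.(\g.(\h.(f (g h)))))) s) ((\f.(\g.(\h.(f (g h))))) (\d.(\e.((d e) e))))) ((\f.(\g.(\h.(f (g h))))) (\f.(\g.(\h.((f h) g))))))
Step 1: (((((\e.(((\d.(\e.((d e) e))) e) e)) (\f.(\g.(\h.(f (g h)))))) s) ((\f.(\g.(\h.(f (g h))))) (\d.(\e.((d e) e))))) ((\f.(\g.(\h.(f (g h))))) (\f.(\g.(\h.((f h) g))))))
Step 2: ((((((\d.(\e.((d e) e))) (\f.(\g.(\h.(f (g h)))))) (\f.(\g.(\h.(f (g h)))))) s) ((\f.(\g.(\h.(f (g h))))) (\d.(\e.((d e) e))))) ((\f.(\g.(\h.(f (g h))))) (\f.(\g.(\h.((f h) g))))))
Step 3: (((((\e.(((\f.(\g.(\h.(f (g h))))) e) e)) (\f.(\g.(\h.(f (g h)))))) s) ((\f.(\g.(\h.(f (g h))))) (\d.(\e.((d e) e))))) ((\f.(\g.(\h.(f (g h))))) (\f.(\g.(\h.((f h) g))))))
Step 4: ((((((\f.(\g.(\h.(f (g h))))) (\f.(\g.(\h.(f (g h)))))) (\f.(\g.(\h.(f (g h)))))) s) ((\f.(\g.(\h.(f (g h))))) (\d.(\e.((d e) e))))) ((\f.(\g.(\h.(f (g h))))) (\f.(\g.(\h.((f h) g))))))
Step 5: (((((\g.(\h.((\f.(\g.(\h.(f (g h))))) (g h)))) (\f.(\g.(\h.(f (g h)))))) s) ((\f.(\g.(\h.(f (g h))))) (\d.(\e.((d e) e))))) ((\f.(\g.(\h.(f (g h))))) (\f.(\g.(\h.((f h) g))))))
Step 6: ((((\h.((\f.(\g.(\h.(f (g h))))) ((\f.(\g.(\h.(f (g h))))) h))) s) ((\f.(\g.(\h.(f (g h))))) (\d.(\e.((d e) e))))) ((\f.(\g.(\h.(f (g h))))) (\f.(\g.(\h.((f h) g))))))
Step 7: ((((\f.(\g.(\h.(f (g h))))) ((\f.(\g.(\h.(f (g h))))) s)) ((\f.(\g.(\h.(f (g h))))) (\d.(\e.((d e) e))))) ((\f.(\g.(\h.(f (g h))))) (\f.(\g.(\h.((f h) g))))))
Step 8: (((\g.(\h.(((\f.(\g.(\h.(f (g h))))) s) (g h)))) ((\f.(\g.(\h.(f (g h))))) (\d.(\e.((d e) e))))) ((\f.(\g.(\h.(f (g h))))) (\f.(\g.(\h.((f h) g))))))
Step 9: ((\h.(((\f.(\g.(\h.(f (g h))))) s) (((\f.(\g.(\h.(f (g h))))) (\d.(\e.((d e) e)))) h))) ((\f.(\g.(\h.(f (g h))))) (\f.(\g.(\h.((f h) g))))))
Step 10: (((\f.(\g.(\h.(f (g h))))) s) (((\f.(\g.(\h.(f (g h))))) (\d.(\e.((d e) e)))) ((\f.(\g.(\h.(f (g h))))) (\f.(\g.(\h.((f h) g)))))))
Step 11: ((\g.(\h.(s (g h)))) (((\f.(\g.(\h.(f (g h))))) (\d.(\e.((d e) e)))) ((\f.(\g.(\h.(f (g h))))) (\f.(\g.(\h.((f h) g)))))))
Step 12: (\h.(s ((((\f.(\g.(\h.(f (g h))))) (\d.(\e.((d e) e)))) ((\f.(\g.(\h.(f (g h))))) (\f.(\g.(\h.((f h) g)))))) h)))
Step 13: (\h.(s (((\g.(\h.((\d.(\e.((d e) e))) (g h)))) ((\f.(\g.(\h.(f (g h))))) (\f.(\g.(\h.((f h) g)))))) h)))
Step 14: (\h.(s ((\h.((\d.(\e.((d e) e))) (((\f.(\g.(\h.(f (g h))))) (\f.(\g.(\h.((f h) g))))) h))) h)))
Step 15: (\h.(s ((\d.(\e.((d e) e))) (((\f.(\g.(\h.(f (g h))))) (\f.(\g.(\h.((f h) g))))) h))))
Step 16: (\h.(s (\e.(((((\f.(\g.(\h.(f (g h))))) (\f.(\g.(\h.((f h) g))))) h) e) e))))
Step 17: (\h.(s (\e.((((\g.(\h.((\f.(\g.(\h.((f h) g)))) (g h)))) h) e) e))))
Step 18: (\h.(s (\e.(((\i.((\f.(\g.(\h.((f h) g)))) (h i))) e) e))))
Step 19: (\h.(s (\e.(((\f.(\g.(\h.((f h) g)))) (h e)) e))))
Step 20: (\h.(s (\e.((\g.(\i.(((h e) i) g))) e))))

Answer: (\h.(s (\e.((\g.(\i.(((h e) i) g))) e))))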